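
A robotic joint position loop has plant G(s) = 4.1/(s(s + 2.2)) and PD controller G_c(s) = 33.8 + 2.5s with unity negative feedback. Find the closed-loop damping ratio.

ζ = 0.529

Forward path: (33.8 + 2.5s)·4.1/(s(s+2.2)). The closed-loop characteristic equation is s² + (2.2 + 4.1·2.5)s + 4.1·33.8 = 0.
That is s² + 12.45s + 138.6 = 0, so ω_n = 11.77 rad/s and ζ = 12.45/(2·11.77) = 0.5288.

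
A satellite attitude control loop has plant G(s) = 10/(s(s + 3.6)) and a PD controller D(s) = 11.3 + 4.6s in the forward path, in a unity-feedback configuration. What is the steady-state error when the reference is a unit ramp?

0.0319

The loop has one pole at the origin (type 1). Velocity error constant K_v = lim_{s→0} s·D(s)G(s) = 11.3·10/3.6 = 31.39.
Steady-state error to a unit ramp: e_ss = 1/K_v = 0.0319.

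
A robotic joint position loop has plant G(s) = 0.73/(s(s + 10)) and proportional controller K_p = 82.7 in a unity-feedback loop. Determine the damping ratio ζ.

With unity feedback the closed-loop characteristic equation is s² + 10s + 82.7·0.73 = s² + 10s + 60.37 = 0.
So ω_n² = 60.37 ⇒ ω_n = 7.77 rad/s, and ζ = 10/(2ω_n) = 0.644.

ζ = 0.644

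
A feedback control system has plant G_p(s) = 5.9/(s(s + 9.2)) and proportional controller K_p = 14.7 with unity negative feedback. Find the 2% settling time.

T_s ≈ 0.87 s

From 1 + K_pG_p(s) = 0: s² + 9.2s + 86.73 = 0 ⇒ ω_n = 9.313, ζ = 0.4939.
2% settling time T_s ≈ 4/(ζω_n) = 4/4.6 = 0.87 s.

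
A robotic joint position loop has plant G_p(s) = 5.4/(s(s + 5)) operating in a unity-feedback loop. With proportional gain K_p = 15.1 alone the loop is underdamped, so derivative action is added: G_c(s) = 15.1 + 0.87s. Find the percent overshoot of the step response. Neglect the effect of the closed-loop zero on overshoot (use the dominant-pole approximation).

13.5%

Forward path: (15.1 + 0.87s)·5.4/(s(s+5)). The closed-loop characteristic equation is s² + (5 + 5.4·0.87)s + 5.4·15.1 = 0.
That is s² + 9.698s + 81.54 = 0, so ω_n = 9.03 rad/s and ζ = 9.698/(2·9.03) = 0.537.
%OS = 100·exp(−πζ/√(1−ζ²)) = 13.5%.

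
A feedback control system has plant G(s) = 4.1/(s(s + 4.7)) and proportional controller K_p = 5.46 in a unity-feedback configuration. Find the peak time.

T_p = 0.765 s

Closed-loop characteristic equation: s² + 4.7s + 22.39 = 0, so ω_n = 4.731 rad/s and ζ = 4.7/(2·4.731) = 0.4967.
Damped frequency ω_d = ω_n√(1−ζ²) = 4.107 rad/s, so peak time T_p = π/ω_d = 0.765 s.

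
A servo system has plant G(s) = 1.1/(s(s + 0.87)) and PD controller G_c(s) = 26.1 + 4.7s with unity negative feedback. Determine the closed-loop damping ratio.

Forward path: (26.1 + 4.7s)·1.1/(s(s+0.87)). The closed-loop characteristic equation is s² + (0.87 + 1.1·4.7)s + 1.1·26.1 = 0.
That is s² + 6.04s + 28.71 = 0, so ω_n = 5.358 rad/s and ζ = 6.04/(2·5.358) = 0.5636.

ζ = 0.564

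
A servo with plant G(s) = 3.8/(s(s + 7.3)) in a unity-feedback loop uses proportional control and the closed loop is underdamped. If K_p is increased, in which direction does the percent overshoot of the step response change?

increase

ζ = 7.3/(2√(3.8K_p)) decreases as K_p grows; lower damping means more overshoot.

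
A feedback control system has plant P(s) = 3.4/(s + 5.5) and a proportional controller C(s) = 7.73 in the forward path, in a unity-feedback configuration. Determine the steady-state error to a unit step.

The loop is type 0. Static position error constant K_pos = C(0)·P(0) = 7.73·0.6182 = 4.779.
Steady-state error to a unit step: e_ss = 1/(1+K_pos) = 1/5.779 = 0.173.

0.173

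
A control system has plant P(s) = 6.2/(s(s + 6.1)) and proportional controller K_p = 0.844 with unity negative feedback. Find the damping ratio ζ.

ζ = 1.33

The closed-loop denominator is s(s+6.1) + 0.844·6.2 = s² + 6.1s + 5.233.
Matching s² + 2ζω_n s + ω_n²: ω_n = √5.233 = 2.288 rad/s and 2ζω_n = 6.1, so ζ = 6.1/(2·2.288) = 1.33.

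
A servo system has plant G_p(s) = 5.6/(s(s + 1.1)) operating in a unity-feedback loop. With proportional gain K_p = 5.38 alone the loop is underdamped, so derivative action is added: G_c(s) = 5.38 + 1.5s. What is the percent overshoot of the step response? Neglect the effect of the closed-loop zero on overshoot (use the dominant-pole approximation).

0.44%

Forward path: (5.38 + 1.5s)·5.6/(s(s+1.1)). The closed-loop characteristic equation is s² + (1.1 + 5.6·1.5)s + 5.6·5.38 = 0.
That is s² + 9.5s + 30.13 = 0, so ω_n = 5.489 rad/s and ζ = 9.5/(2·5.489) = 0.8654.
%OS = 100·exp(−πζ/√(1−ζ²)) = 0.44%.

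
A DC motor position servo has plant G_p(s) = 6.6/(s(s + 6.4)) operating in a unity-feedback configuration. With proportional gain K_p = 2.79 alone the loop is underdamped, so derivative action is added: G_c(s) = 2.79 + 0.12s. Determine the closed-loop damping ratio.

Forward path: (2.79 + 0.12s)·6.6/(s(s+6.4)). The closed-loop characteristic equation is s² + (6.4 + 6.6·0.12)s + 6.6·2.79 = 0.
That is s² + 7.192s + 18.41 = 0, so ω_n = 4.291 rad/s and ζ = 7.192/(2·4.291) = 0.838.

ζ = 0.838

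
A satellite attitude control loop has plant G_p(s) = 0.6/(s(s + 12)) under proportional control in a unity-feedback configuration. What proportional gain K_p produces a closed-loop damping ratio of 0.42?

K_p = 340

Closed-loop characteristic equation: s² + 12s + K_p·0.6 = 0.
So ω_n = √(0.6K_p) and 2ζω_n = 12, giving ζ = 12/(2√(0.6K_p)).
Setting ζ = 0.42: √(0.6K_p) = 12/(2·0.42) = 14.29, so K_p = 204.1/0.6 = 340.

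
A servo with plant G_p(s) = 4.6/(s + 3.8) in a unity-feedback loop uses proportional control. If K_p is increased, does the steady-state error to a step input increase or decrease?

decrease

The position error constant K_pos = K_p·G_p(0) grows with K_p, and e_ss = 1/(1+K_pos) falls.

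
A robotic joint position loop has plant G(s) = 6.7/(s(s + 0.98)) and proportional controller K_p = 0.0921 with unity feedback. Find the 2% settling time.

The closed-loop denominator s² + 0.98s + 0.6171 gives ω_n = √0.6171 = 0.7855 and ζ = 0.98/(2ω_n) = 0.6238.
2% settling time T_s ≈ 4/(ζω_n) = 4/0.49 = 8.16 s.

T_s ≈ 8.16 s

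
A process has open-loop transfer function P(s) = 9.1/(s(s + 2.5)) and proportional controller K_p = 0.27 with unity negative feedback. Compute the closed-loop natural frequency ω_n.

The closed-loop denominator is s(s+2.5) + 0.27·9.1 = s² + 2.5s + 2.457.
Matching s² + 2ζω_n s + ω_n²: ω_n = √2.457 = 1.567 rad/s and 2ζω_n = 2.5, so ζ = 2.5/(2·1.567) = 0.797.

ω_n = 1.57 rad/s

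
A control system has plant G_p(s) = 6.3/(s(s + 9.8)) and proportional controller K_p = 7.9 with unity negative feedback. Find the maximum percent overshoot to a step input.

4.82%

The closed-loop denominator s² + 9.8s + 49.77 gives ω_n = √49.77 = 7.055 and ζ = 9.8/(2ω_n) = 0.6946.
%OS = 100·exp(−πζ/√(1−ζ²)) = 100·exp(−π·0.6946/√0.5176) = 4.82%.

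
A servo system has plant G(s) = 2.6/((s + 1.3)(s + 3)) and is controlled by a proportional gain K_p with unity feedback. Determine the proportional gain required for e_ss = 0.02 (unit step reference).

K_p = 73.5

Steady-state error for a unit step on this type-0 loop is 1/(1 + K_p·G(0)).
G(0) = 0.6667. Require 1/(1 + K_p·0.6667) = 0.02, so 1 + 0.6667·K_p = 50.
K_p = (50 − 1)/0.6667 = 73.5.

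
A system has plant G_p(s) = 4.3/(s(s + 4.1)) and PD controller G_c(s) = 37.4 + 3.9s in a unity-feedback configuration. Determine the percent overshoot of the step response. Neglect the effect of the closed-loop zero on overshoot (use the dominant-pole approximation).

Forward path: (37.4 + 3.9s)·4.3/(s(s+4.1)). The closed-loop characteristic equation is s² + (4.1 + 4.3·3.9)s + 4.3·37.4 = 0.
That is s² + 20.87s + 160.8 = 0, so ω_n = 12.68 rad/s and ζ = 20.87/(2·12.68) = 0.8229.
%OS = 100·exp(−πζ/√(1−ζ²)) = 1.06%.

1.06%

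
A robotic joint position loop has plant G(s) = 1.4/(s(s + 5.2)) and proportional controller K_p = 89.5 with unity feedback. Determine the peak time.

T_p = 0.289 s

From 1 + K_pG(s) = 0: s² + 5.2s + 125.3 = 0 ⇒ ω_n = 11.19, ζ = 0.2323.
Damped frequency ω_d = ω_n√(1−ζ²) = 10.89 rad/s, so peak time T_p = π/ω_d = 0.289 s.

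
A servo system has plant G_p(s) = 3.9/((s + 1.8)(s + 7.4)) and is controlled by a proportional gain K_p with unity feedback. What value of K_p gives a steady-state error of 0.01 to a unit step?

Steady-state error for a unit step on this type-0 loop is 1/(1 + K_p·G_p(0)).
G_p(0) = 0.2928. Require 1/(1 + K_p·0.2928) = 0.01, so 1 + 0.2928·K_p = 100.
K_p = (100 − 1)/0.2928 = 338.

K_p = 338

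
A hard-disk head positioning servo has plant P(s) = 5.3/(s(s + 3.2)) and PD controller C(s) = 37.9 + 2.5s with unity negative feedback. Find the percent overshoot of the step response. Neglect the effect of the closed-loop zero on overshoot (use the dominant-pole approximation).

Forward path: (37.9 + 2.5s)·5.3/(s(s+3.2)). The closed-loop characteristic equation is s² + (3.2 + 5.3·2.5)s + 5.3·37.9 = 0.
That is s² + 16.45s + 200.9 = 0, so ω_n = 14.17 rad/s and ζ = 16.45/(2·14.17) = 0.5803.
%OS = 100·exp(−πζ/√(1−ζ²)) = 10.7%.

10.7%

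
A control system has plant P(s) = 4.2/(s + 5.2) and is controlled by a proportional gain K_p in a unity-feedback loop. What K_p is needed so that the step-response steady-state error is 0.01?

K_p = 123

For a type-0 loop with proportional control, e_ss = 1/(1 + K_p·P(0)).
P(0) = 0.8077. Require 1/(1 + K_p·0.8077) = 0.01, so 1 + 0.8077·K_p = 100.
K_p = (100 − 1)/0.8077 = 123.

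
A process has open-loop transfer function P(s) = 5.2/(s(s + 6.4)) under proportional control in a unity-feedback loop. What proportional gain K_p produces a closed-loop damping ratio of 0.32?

Closed-loop characteristic equation: s² + 6.4s + K_p·5.2 = 0.
So ω_n = √(5.2K_p) and 2ζω_n = 6.4, giving ζ = 6.4/(2√(5.2K_p)).
Setting ζ = 0.32: √(5.2K_p) = 6.4/(2·0.32) = 10, so K_p = 100/5.2 = 19.2.

K_p = 19.2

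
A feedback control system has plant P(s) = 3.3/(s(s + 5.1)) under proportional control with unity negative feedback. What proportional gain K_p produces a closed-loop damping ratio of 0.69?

Closed-loop characteristic equation: s² + 5.1s + K_p·3.3 = 0.
So ω_n = √(3.3K_p) and 2ζω_n = 5.1, giving ζ = 5.1/(2√(3.3K_p)).
Setting ζ = 0.69: √(3.3K_p) = 5.1/(2·0.69) = 3.696, so K_p = 13.66/3.3 = 4.14.

K_p = 4.14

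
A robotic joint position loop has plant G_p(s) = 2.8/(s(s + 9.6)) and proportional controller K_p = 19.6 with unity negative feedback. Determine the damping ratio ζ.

ζ = 0.648

The closed-loop denominator is s(s+9.6) + 19.6·2.8 = s² + 9.6s + 54.88.
Matching s² + 2ζω_n s + ω_n²: ω_n = √54.88 = 7.408 rad/s and 2ζω_n = 9.6, so ζ = 9.6/(2·7.408) = 0.648.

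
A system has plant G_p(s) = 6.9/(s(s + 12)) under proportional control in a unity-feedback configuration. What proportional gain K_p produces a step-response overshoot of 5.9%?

From %OS = 100·exp(−πζ/√(1−ζ²)) = 5.9%, ζ = −ln(0.059)/√(π²+ln²(0.059)) = 0.6693.
Characteristic equation s² + 12s + 6.9K_p = 0 gives ζ = 12/(2√(6.9K_p)).
Setting ζ = 0.6693: √(6.9K_p) = 12/(2·0.6693) = 8.964, so K_p = 80.36/6.9 = 11.6.

K_p = 11.6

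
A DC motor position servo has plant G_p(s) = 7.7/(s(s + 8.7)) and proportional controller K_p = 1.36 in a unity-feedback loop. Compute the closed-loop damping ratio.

ζ = 1.34

The closed-loop denominator is s(s+8.7) + 1.36·7.7 = s² + 8.7s + 10.47.
So ω_n² = 10.47 ⇒ ω_n = 3.236 rad/s, and ζ = 8.7/(2ω_n) = 1.34.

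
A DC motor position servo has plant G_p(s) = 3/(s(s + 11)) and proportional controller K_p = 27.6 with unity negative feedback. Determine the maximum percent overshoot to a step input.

9.22%

The closed-loop denominator s² + 11s + 82.8 gives ω_n = √82.8 = 9.099 and ζ = 11/(2ω_n) = 0.6044.
%OS = 100·exp(−πζ/√(1−ζ²)) = 100·exp(−π·0.6044/√0.6347) = 9.22%.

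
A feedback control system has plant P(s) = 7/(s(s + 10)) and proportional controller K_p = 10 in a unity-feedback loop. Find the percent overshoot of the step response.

From 1 + K_pP(s) = 0: s² + 10s + 70 = 0 ⇒ ω_n = 8.367, ζ = 0.5976.
%OS = 100·exp(−πζ/√(1−ζ²)) = 100·exp(−π·0.5976/√0.6429) = 9.62%.

9.62%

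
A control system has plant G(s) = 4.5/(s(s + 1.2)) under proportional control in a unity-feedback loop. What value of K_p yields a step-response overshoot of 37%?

K_p = 0.879

From %OS = 100·exp(−πζ/√(1−ζ²)) = 37%, ζ = −ln(0.37)/√(π²+ln²(0.37)) = 0.3017.
Characteristic equation s² + 1.2s + 4.5K_p = 0 gives ζ = 1.2/(2√(4.5K_p)).
Setting ζ = 0.3017: √(4.5K_p) = 1.2/(2·0.3017) = 1.989, so K_p = 3.954/4.5 = 0.879.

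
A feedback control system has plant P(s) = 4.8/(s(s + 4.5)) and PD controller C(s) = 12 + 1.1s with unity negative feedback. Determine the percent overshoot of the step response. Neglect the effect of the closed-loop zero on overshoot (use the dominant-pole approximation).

Forward path: (12 + 1.1s)·4.8/(s(s+4.5)). The closed-loop characteristic equation is s² + (4.5 + 4.8·1.1)s + 4.8·12 = 0.
That is s² + 9.78s + 57.6 = 0, so ω_n = 7.589 rad/s and ζ = 9.78/(2·7.589) = 0.6443.
%OS = 100·exp(−πζ/√(1−ζ²)) = 7.09%.

7.09%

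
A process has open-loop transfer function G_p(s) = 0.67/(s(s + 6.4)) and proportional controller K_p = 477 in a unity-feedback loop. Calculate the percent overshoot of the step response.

56.5%

Closed-loop characteristic equation: s² + 6.4s + 319.6 = 0, so ω_n = 17.88 rad/s and ζ = 6.4/(2·17.88) = 0.179.
%OS = 100·exp(−πζ/√(1−ζ²)) = 100·exp(−π·0.179/√0.968) = 56.5%.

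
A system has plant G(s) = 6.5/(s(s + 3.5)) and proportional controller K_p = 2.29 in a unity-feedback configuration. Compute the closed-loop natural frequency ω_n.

1 + K_p·G(s) = 0 gives s² + 3.5s + 14.88 = 0.
So ω_n² = 14.88 ⇒ ω_n = 3.858 rad/s, and ζ = 3.5/(2ω_n) = 0.454.

ω_n = 3.86 rad/s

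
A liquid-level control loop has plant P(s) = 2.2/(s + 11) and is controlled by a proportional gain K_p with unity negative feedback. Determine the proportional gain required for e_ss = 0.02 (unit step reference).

For a type-0 loop with proportional control, e_ss = 1/(1 + K_p·P(0)).
P(0) = 0.2. Require 1/(1 + K_p·0.2) = 0.02, so 1 + 0.2·K_p = 50.
K_p = (50 − 1)/0.2 = 245.

K_p = 245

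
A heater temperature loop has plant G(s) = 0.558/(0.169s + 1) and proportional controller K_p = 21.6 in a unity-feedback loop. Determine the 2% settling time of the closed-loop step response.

T_s ≈ 0.0518 s

Closed loop: T(s) = K_p·G/(1+K_p·G) = 12.05/(0.169s + 1 + 12.05), with pole at s = −(1 + 12.05)/0.169 = −77.24.
τ = 1/77.24 = 0.01295 s, so 2% settling time ≈ 4τ = 0.0518 s.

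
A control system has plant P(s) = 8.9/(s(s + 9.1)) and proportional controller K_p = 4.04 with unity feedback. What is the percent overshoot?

From 1 + K_pP(s) = 0: s² + 9.1s + 35.96 = 0 ⇒ ω_n = 5.996, ζ = 0.7588.
%OS = 100·exp(−πζ/√(1−ζ²)) = 100·exp(−π·0.7588/√0.4242) = 2.57%.

2.57%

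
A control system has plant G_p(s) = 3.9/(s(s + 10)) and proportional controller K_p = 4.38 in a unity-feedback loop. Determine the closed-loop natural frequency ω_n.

The closed-loop denominator is s(s+10) + 4.38·3.9 = s² + 10s + 17.08.
Matching s² + 2ζω_n s + ω_n²: ω_n = √17.08 = 4.133 rad/s and 2ζω_n = 10, so ζ = 10/(2·4.133) = 1.21.

ω_n = 4.13 rad/s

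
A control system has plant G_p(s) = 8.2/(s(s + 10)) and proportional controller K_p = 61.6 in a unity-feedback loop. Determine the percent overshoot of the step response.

48.8%

Closed-loop characteristic equation: s² + 10s + 505.1 = 0, so ω_n = 22.47 rad/s and ζ = 10/(2·22.47) = 0.2225.
%OS = 100·exp(−πζ/√(1−ζ²)) = 100·exp(−π·0.2225/√0.9505) = 48.8%.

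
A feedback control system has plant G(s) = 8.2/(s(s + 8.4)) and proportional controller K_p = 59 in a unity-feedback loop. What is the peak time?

T_p = 0.146 s

Closed-loop characteristic equation: s² + 8.4s + 483.8 = 0, so ω_n = 22 rad/s and ζ = 8.4/(2·22) = 0.1909.
Damped frequency ω_d = ω_n√(1−ζ²) = 21.59 rad/s, so peak time T_p = π/ω_d = 0.146 s.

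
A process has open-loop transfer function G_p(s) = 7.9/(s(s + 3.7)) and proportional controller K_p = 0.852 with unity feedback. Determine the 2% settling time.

The closed-loop denominator s² + 3.7s + 6.731 gives ω_n = √6.731 = 2.594 and ζ = 3.7/(2ω_n) = 0.7131.
2% settling time T_s ≈ 4/(ζω_n) = 4/1.85 = 2.16 s.

T_s ≈ 2.16 s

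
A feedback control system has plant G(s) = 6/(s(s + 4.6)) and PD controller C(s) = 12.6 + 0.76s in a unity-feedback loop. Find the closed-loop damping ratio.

ζ = 0.527

Forward path: (12.6 + 0.76s)·6/(s(s+4.6)). The closed-loop characteristic equation is s² + (4.6 + 6·0.76)s + 6·12.6 = 0.
That is s² + 9.16s + 75.6 = 0, so ω_n = 8.695 rad/s and ζ = 9.16/(2·8.695) = 0.5268.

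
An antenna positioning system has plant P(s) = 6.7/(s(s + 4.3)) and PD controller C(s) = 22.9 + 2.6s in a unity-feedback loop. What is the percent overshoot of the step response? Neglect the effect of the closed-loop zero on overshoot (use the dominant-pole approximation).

0.326%

Forward path: (22.9 + 2.6s)·6.7/(s(s+4.3)). The closed-loop characteristic equation is s² + (4.3 + 6.7·2.6)s + 6.7·22.9 = 0.
That is s² + 21.72s + 153.4 = 0, so ω_n = 12.39 rad/s and ζ = 21.72/(2·12.39) = 0.8767.
%OS = 100·exp(−πζ/√(1−ζ²)) = 0.326%.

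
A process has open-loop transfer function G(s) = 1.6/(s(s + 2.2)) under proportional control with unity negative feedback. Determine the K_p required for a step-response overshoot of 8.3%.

From %OS = 100·exp(−πζ/√(1−ζ²)) = 8.3%, ζ = −ln(0.083)/√(π²+ln²(0.083)) = 0.621.
Characteristic equation s² + 2.2s + 1.6K_p = 0 gives ζ = 2.2/(2√(1.6K_p)).
Setting ζ = 0.621: √(1.6K_p) = 2.2/(2·0.621) = 1.771, so K_p = 3.138/1.6 = 1.96.

K_p = 1.96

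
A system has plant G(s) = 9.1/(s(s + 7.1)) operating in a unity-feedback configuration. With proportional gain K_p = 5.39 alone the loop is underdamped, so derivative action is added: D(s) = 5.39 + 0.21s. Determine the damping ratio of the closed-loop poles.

Forward path: (5.39 + 0.21s)·9.1/(s(s+7.1)). The closed-loop characteristic equation is s² + (7.1 + 9.1·0.21)s + 9.1·5.39 = 0.
That is s² + 9.011s + 49.05 = 0, so ω_n = 7.003 rad/s and ζ = 9.011/(2·7.003) = 0.6433.

ζ = 0.643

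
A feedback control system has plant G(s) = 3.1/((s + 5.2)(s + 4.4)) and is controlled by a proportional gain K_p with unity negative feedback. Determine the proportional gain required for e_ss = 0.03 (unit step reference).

For a type-0 loop with proportional control, e_ss = 1/(1 + K_p·G(0)).
G(0) = 0.1355. Require 1/(1 + K_p·0.1355) = 0.03, so 1 + 0.1355·K_p = 33.33.
K_p = (33.33 − 1)/0.1355 = 239.

K_p = 239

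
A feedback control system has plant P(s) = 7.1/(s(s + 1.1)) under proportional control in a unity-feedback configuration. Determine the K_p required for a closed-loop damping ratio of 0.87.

K_p = 0.0563

Closed-loop characteristic equation: s² + 1.1s + K_p·7.1 = 0.
So ω_n = √(7.1K_p) and 2ζω_n = 1.1, giving ζ = 1.1/(2√(7.1K_p)).
Setting ζ = 0.87: √(7.1K_p) = 1.1/(2·0.87) = 0.6322, so K_p = 0.3997/7.1 = 0.0563.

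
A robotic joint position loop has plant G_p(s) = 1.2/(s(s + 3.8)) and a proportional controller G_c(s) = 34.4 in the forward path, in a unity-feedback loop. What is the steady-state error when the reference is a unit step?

The open loop G_c(s)G_p(s) has a pole at the origin (type 1), so the static position error constant is infinite and e_ss = 1/(1+∞) = 0.

0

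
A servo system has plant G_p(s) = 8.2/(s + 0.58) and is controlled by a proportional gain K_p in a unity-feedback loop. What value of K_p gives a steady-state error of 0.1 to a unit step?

For a type-0 loop with proportional control, e_ss = 1/(1 + K_p·G_p(0)).
G_p(0) = 14.14. Require 1/(1 + K_p·14.14) = 0.1, so 1 + 14.14·K_p = 10.
K_p = (10 − 1)/14.14 = 0.637.

K_p = 0.637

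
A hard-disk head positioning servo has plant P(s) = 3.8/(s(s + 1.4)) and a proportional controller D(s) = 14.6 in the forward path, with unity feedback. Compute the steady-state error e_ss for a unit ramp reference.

0.0252

The loop has one pole at the origin (type 1). Velocity error constant K_v = lim_{s→0} s·D(s)P(s) = 14.6·3.8/1.4 = 39.63.
Steady-state error to a unit ramp: e_ss = 1/K_v = 0.0252.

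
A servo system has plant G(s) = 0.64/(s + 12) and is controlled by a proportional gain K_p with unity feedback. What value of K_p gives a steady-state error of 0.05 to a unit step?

Steady-state error for a unit step on this type-0 loop is 1/(1 + K_p·G(0)).
G(0) = 0.05333. Require 1/(1 + K_p·0.05333) = 0.05, so 1 + 0.05333·K_p = 20.
K_p = (20 − 1)/0.05333 = 356.

K_p = 356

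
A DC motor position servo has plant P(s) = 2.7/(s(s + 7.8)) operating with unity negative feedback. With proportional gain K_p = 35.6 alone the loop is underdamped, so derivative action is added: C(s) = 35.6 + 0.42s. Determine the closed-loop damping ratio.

ζ = 0.456

Forward path: (35.6 + 0.42s)·2.7/(s(s+7.8)). The closed-loop characteristic equation is s² + (7.8 + 2.7·0.42)s + 2.7·35.6 = 0.
That is s² + 8.934s + 96.12 = 0, so ω_n = 9.804 rad/s and ζ = 8.934/(2·9.804) = 0.4556.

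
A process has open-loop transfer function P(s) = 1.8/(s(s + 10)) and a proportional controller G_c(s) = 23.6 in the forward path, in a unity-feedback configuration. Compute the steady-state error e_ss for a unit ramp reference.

0.235

The loop has one pole at the origin (type 1). Velocity error constant K_v = lim_{s→0} s·G_c(s)P(s) = 23.6·1.8/10 = 4.248.
Steady-state error to a unit ramp: e_ss = 1/K_v = 0.235.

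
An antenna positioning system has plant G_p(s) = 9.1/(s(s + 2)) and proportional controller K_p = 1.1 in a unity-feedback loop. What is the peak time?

T_p = 1.05 s

Closed-loop characteristic equation: s² + 2s + 10.01 = 0, so ω_n = 3.164 rad/s and ζ = 2/(2·3.164) = 0.3161.
Damped frequency ω_d = ω_n√(1−ζ²) = 3.002 rad/s, so peak time T_p = π/ω_d = 1.05 s.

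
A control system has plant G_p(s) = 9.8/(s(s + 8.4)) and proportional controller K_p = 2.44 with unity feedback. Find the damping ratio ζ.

ζ = 0.859

With unity feedback the closed-loop characteristic equation is s² + 8.4s + 2.44·9.8 = s² + 8.4s + 23.91 = 0.
Matching s² + 2ζω_n s + ω_n²: ω_n = √23.91 = 4.89 rad/s and 2ζω_n = 8.4, so ζ = 8.4/(2·4.89) = 0.859.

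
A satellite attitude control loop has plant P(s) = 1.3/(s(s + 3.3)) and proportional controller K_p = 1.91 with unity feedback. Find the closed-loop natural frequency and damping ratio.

ω_n = 1.58 rad/s, ζ = 1.05

The closed-loop denominator is s(s+3.3) + 1.91·1.3 = s² + 3.3s + 2.483.
Matching s² + 2ζω_n s + ω_n²: ω_n = √2.483 = 1.576 rad/s and 2ζω_n = 3.3, so ζ = 3.3/(2·1.576) = 1.05.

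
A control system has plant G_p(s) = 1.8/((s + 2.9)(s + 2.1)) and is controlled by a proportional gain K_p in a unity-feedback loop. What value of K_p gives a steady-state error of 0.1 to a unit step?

K_p = 30.4

For a type-0 loop with proportional control, e_ss = 1/(1 + K_p·G_p(0)).
G_p(0) = 0.2956. Require 1/(1 + K_p·0.2956) = 0.1, so 1 + 0.2956·K_p = 10.
K_p = (10 − 1)/0.2956 = 30.4.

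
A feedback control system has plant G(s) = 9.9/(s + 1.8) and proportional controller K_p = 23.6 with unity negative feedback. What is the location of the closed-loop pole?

Closed-loop transfer function: T(s) = K_p·G(s)/(1 + K_p·G(s)) = 233.6/(s + 1.8 + 233.6) = 233.6/(s + 235.4).
The closed-loop pole is at s = −235.4.

s = -235.4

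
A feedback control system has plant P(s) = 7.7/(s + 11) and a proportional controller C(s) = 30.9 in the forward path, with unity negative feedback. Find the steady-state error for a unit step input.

The loop is type 0. Static position error constant K_pos = C(0)·P(0) = 30.9·0.7 = 21.63.
Steady-state error to a unit step: e_ss = 1/(1+K_pos) = 1/22.63 = 0.0442.

0.0442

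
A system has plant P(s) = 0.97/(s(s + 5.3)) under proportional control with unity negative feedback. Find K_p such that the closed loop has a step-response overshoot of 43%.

From %OS = 100·exp(−πζ/√(1−ζ²)) = 43%, ζ = −ln(0.43)/√(π²+ln²(0.43)) = 0.2594.
Characteristic equation s² + 5.3s + 0.97K_p = 0 gives ζ = 5.3/(2√(0.97K_p)).
Setting ζ = 0.2594: √(0.97K_p) = 5.3/(2·0.2594) = 10.21, so K_p = 104.3/0.97 = 108.

K_p = 108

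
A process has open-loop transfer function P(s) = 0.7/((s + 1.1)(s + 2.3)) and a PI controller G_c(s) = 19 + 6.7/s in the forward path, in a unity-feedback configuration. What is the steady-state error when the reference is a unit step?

0

The open loop G_c(s)P(s) has a pole at the origin (type 1), so the static position error constant is infinite and e_ss = 1/(1+∞) = 0.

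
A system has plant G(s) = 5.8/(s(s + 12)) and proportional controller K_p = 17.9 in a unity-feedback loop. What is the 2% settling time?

T_s ≈ 0.667 s

From 1 + K_pG(s) = 0: s² + 12s + 103.8 = 0 ⇒ ω_n = 10.19, ζ = 0.5889.
2% settling time T_s ≈ 4/(ζω_n) = 4/6 = 0.667 s.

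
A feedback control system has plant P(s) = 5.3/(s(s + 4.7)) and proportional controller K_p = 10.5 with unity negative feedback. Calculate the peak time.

From 1 + K_pP(s) = 0: s² + 4.7s + 55.65 = 0 ⇒ ω_n = 7.46, ζ = 0.315.
Damped frequency ω_d = ω_n√(1−ζ²) = 7.08 rad/s, so peak time T_p = π/ω_d = 0.444 s.

T_p = 0.444 s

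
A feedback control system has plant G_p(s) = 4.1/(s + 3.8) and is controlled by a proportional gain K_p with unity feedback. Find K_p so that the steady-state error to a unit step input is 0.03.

K_p = 30

For a type-0 loop with proportional control, e_ss = 1/(1 + K_p·G_p(0)).
G_p(0) = 1.079. Require 1/(1 + K_p·1.079) = 0.03, so 1 + 1.079·K_p = 33.33.
K_p = (33.33 − 1)/1.079 = 30.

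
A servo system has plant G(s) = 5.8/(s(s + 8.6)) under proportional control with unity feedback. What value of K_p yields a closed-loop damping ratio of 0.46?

K_p = 15.1

Closed-loop characteristic equation: s² + 8.6s + K_p·5.8 = 0.
So ω_n = √(5.8K_p) and 2ζω_n = 8.6, giving ζ = 8.6/(2√(5.8K_p)).
Setting ζ = 0.46: √(5.8K_p) = 8.6/(2·0.46) = 9.348, so K_p = 87.38/5.8 = 15.1.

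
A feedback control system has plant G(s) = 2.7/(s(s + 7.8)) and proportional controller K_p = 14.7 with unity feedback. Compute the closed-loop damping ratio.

ζ = 0.619

1 + K_p·G(s) = 0 gives s² + 7.8s + 39.69 = 0.
Matching s² + 2ζω_n s + ω_n²: ω_n = √39.69 = 6.3 rad/s and 2ζω_n = 7.8, so ζ = 7.8/(2·6.3) = 0.619.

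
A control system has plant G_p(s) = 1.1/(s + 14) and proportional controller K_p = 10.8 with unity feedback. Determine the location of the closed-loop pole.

Closed-loop transfer function: T(s) = K_p·G_p(s)/(1 + K_p·G_p(s)) = 11.88/(s + 14 + 11.88) = 11.88/(s + 25.88).
The closed-loop pole is at s = −25.88.

s = -25.88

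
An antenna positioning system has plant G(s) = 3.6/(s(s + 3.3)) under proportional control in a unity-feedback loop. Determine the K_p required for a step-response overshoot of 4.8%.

K_p = 1.57

From %OS = 100·exp(−πζ/√(1−ζ²)) = 4.8%, ζ = −ln(0.048)/√(π²+ln²(0.048)) = 0.695.
Characteristic equation s² + 3.3s + 3.6K_p = 0 gives ζ = 3.3/(2√(3.6K_p)).
Setting ζ = 0.695: √(3.6K_p) = 3.3/(2·0.695) = 2.374, so K_p = 5.637/3.6 = 1.57.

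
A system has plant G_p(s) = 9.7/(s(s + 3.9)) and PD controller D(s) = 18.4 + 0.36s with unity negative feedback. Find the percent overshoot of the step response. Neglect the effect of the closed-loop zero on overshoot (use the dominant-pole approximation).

40.5%

Forward path: (18.4 + 0.36s)·9.7/(s(s+3.9)). The closed-loop characteristic equation is s² + (3.9 + 9.7·0.36)s + 9.7·18.4 = 0.
That is s² + 7.392s + 178.5 = 0, so ω_n = 13.36 rad/s and ζ = 7.392/(2·13.36) = 0.2767.
%OS = 100·exp(−πζ/√(1−ζ²)) = 40.5%.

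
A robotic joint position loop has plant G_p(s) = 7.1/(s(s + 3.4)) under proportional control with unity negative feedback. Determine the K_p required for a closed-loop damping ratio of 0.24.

K_p = 7.07

Closed-loop characteristic equation: s² + 3.4s + K_p·7.1 = 0.
So ω_n = √(7.1K_p) and 2ζω_n = 3.4, giving ζ = 3.4/(2√(7.1K_p)).
Setting ζ = 0.24: √(7.1K_p) = 3.4/(2·0.24) = 7.083, so K_p = 50.17/7.1 = 7.07.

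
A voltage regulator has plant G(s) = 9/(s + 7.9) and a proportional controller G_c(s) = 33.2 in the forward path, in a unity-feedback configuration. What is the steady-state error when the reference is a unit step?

0.0258

The loop is type 0. Static position error constant K_pos = G_c(0)·G(0) = 33.2·1.139 = 37.82.
Steady-state error to a unit step: e_ss = 1/(1+K_pos) = 1/38.82 = 0.0258.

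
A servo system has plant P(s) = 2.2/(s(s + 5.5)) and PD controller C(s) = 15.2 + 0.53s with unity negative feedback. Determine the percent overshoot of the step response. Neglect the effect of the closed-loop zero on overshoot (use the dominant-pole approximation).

10.9%

Forward path: (15.2 + 0.53s)·2.2/(s(s+5.5)). The closed-loop characteristic equation is s² + (5.5 + 2.2·0.53)s + 2.2·15.2 = 0.
That is s² + 6.666s + 33.44 = 0, so ω_n = 5.783 rad/s and ζ = 6.666/(2·5.783) = 0.5764.
%OS = 100·exp(−πζ/√(1−ζ²)) = 10.9%.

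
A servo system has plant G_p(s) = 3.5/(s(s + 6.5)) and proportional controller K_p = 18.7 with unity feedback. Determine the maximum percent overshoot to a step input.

The closed-loop denominator s² + 6.5s + 65.45 gives ω_n = √65.45 = 8.09 and ζ = 6.5/(2ω_n) = 0.4017.
%OS = 100·exp(−πζ/√(1−ζ²)) = 100·exp(−π·0.4017/√0.8386) = 25.2%.

25.2%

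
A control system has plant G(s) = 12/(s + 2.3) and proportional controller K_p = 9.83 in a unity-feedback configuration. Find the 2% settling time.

Closed-loop transfer function: T(s) = K_p·G(s)/(1 + K_p·G(s)) = 118/(s + 2.3 + 118) = 118/(s + 120.3).
Time constant τ = 1/120.3 = 0.008315 s, so the 2% settling time is about 4τ = 0.0333 s.

T_s ≈ 0.0333 s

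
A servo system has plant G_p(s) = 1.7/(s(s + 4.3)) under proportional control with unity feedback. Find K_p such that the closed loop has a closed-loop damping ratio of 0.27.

Closed-loop characteristic equation: s² + 4.3s + K_p·1.7 = 0.
So ω_n = √(1.7K_p) and 2ζω_n = 4.3, giving ζ = 4.3/(2√(1.7K_p)).
Setting ζ = 0.27: √(1.7K_p) = 4.3/(2·0.27) = 7.963, so K_p = 63.41/1.7 = 37.3.

K_p = 37.3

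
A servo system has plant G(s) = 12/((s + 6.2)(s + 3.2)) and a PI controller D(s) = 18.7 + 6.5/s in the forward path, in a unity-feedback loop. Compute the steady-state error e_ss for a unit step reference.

0

The open loop D(s)G(s) has a pole at the origin (type 1), so the static position error constant is infinite and e_ss = 1/(1+∞) = 0.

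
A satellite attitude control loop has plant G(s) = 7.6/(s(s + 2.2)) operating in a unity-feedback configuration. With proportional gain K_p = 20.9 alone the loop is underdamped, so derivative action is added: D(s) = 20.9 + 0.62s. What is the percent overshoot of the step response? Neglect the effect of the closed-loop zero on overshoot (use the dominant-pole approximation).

Forward path: (20.9 + 0.62s)·7.6/(s(s+2.2)). The closed-loop characteristic equation is s² + (2.2 + 7.6·0.62)s + 7.6·20.9 = 0.
That is s² + 6.912s + 158.8 = 0, so ω_n = 12.6 rad/s and ζ = 6.912/(2·12.6) = 0.2742.
%OS = 100·exp(−πζ/√(1−ζ²)) = 40.8%.

40.8%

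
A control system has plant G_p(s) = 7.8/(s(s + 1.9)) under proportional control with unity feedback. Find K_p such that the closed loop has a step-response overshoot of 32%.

From %OS = 100·exp(−πζ/√(1−ζ²)) = 32%, ζ = −ln(0.32)/√(π²+ln²(0.32)) = 0.341.
Characteristic equation s² + 1.9s + 7.8K_p = 0 gives ζ = 1.9/(2√(7.8K_p)).
Setting ζ = 0.341: √(7.8K_p) = 1.9/(2·0.341) = 2.786, so K_p = 7.763/7.8 = 0.995.

K_p = 0.995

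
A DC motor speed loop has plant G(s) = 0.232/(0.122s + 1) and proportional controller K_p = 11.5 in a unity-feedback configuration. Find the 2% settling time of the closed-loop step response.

T_s ≈ 0.133 s

Closed loop: T(s) = K_p·G/(1+K_p·G) = 2.668/(0.122s + 1 + 2.668), with pole at s = −(1 + 2.668)/0.122 = −30.07.
τ = 1/30.07 = 0.03326 s, so 2% settling time ≈ 4τ = 0.133 s.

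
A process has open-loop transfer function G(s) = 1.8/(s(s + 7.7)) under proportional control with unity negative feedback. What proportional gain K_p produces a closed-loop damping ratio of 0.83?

Closed-loop characteristic equation: s² + 7.7s + K_p·1.8 = 0.
So ω_n = √(1.8K_p) and 2ζω_n = 7.7, giving ζ = 7.7/(2√(1.8K_p)).
Setting ζ = 0.83: √(1.8K_p) = 7.7/(2·0.83) = 4.639, so K_p = 21.52/1.8 = 12.

K_p = 12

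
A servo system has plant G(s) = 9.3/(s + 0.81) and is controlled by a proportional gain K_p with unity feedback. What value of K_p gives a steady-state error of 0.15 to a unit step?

For a type-0 loop with proportional control, e_ss = 1/(1 + K_p·G(0)).
G(0) = 11.48. Require 1/(1 + K_p·11.48) = 0.15, so 1 + 11.48·K_p = 6.667.
K_p = (6.667 − 1)/11.48 = 0.494.

K_p = 0.494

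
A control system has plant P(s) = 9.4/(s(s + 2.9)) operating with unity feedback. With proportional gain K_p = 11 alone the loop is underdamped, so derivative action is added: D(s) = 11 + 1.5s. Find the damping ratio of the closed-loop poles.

ζ = 0.836

Forward path: (11 + 1.5s)·9.4/(s(s+2.9)). The closed-loop characteristic equation is s² + (2.9 + 9.4·1.5)s + 9.4·11 = 0.
That is s² + 17s + 103.4 = 0, so ω_n = 10.17 rad/s and ζ = 17/(2·10.17) = 0.8359.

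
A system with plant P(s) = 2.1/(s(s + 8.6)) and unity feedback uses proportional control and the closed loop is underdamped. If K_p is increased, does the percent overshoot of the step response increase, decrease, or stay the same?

Characteristic equation s² + 8.6s + K_p·2.1 = 0: raising K_p raises ω_n while 2ζω_n = 8.6 is fixed, so ζ falls and overshoot grows.

increase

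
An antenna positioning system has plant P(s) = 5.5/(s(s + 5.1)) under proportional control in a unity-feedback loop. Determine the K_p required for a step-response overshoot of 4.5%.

K_p = 2.4

From %OS = 100·exp(−πζ/√(1−ζ²)) = 4.5%, ζ = −ln(0.045)/√(π²+ln²(0.045)) = 0.7025.
Characteristic equation s² + 5.1s + 5.5K_p = 0 gives ζ = 5.1/(2√(5.5K_p)).
Setting ζ = 0.7025: √(5.5K_p) = 5.1/(2·0.7025) = 3.63, so K_p = 13.18/5.5 = 2.4.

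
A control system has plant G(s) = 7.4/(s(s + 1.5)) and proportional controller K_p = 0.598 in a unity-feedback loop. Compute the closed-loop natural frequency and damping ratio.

1 + K_p·G(s) = 0 gives s² + 1.5s + 4.425 = 0.
Matching s² + 2ζω_n s + ω_n²: ω_n = √4.425 = 2.104 rad/s and 2ζω_n = 1.5, so ζ = 1.5/(2·2.104) = 0.357.

ω_n = 2.1 rad/s, ζ = 0.357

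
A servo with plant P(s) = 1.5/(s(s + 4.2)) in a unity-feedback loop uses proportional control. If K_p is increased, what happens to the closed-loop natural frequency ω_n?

ω_n = √(1.5·K_p), which grows with K_p.

increase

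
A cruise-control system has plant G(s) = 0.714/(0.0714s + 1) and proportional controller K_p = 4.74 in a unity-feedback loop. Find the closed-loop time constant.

τ = 0.0163 s

Closed loop: T(s) = K_p·G/(1+K_p·G) = 3.384/(0.0714s + 1 + 3.384), with pole at s = −(1 + 3.384)/0.0714 = −61.41.
Closed-loop time constant τ = 1/61.41 = 0.0163 s.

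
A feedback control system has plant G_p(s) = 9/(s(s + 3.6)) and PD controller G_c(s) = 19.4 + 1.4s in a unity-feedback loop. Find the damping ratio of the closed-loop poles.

Forward path: (19.4 + 1.4s)·9/(s(s+3.6)). The closed-loop characteristic equation is s² + (3.6 + 9·1.4)s + 9·19.4 = 0.
That is s² + 16.2s + 174.6 = 0, so ω_n = 13.21 rad/s and ζ = 16.2/(2·13.21) = 0.613.

ζ = 0.613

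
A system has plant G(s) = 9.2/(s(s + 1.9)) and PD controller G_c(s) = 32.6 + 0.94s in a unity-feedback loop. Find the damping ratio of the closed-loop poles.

Forward path: (32.6 + 0.94s)·9.2/(s(s+1.9)). The closed-loop characteristic equation is s² + (1.9 + 9.2·0.94)s + 9.2·32.6 = 0.
That is s² + 10.55s + 299.9 = 0, so ω_n = 17.32 rad/s and ζ = 10.55/(2·17.32) = 0.3045.

ζ = 0.305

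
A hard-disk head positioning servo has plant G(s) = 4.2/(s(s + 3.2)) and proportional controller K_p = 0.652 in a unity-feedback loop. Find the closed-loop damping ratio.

1 + K_p·G(s) = 0 gives s² + 3.2s + 2.738 = 0.
So ω_n² = 2.738 ⇒ ω_n = 1.655 rad/s, and ζ = 3.2/(2ω_n) = 0.967.

ζ = 0.967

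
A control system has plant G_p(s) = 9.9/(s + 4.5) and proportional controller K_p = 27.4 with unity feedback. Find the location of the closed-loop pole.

s = -275.8

Closed-loop transfer function: T(s) = K_p·G_p(s)/(1 + K_p·G_p(s)) = 271.3/(s + 4.5 + 271.3) = 271.3/(s + 275.8).
The closed-loop pole is at s = −275.8.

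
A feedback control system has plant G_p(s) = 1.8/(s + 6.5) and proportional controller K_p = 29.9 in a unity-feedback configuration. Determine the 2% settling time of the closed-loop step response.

Closed-loop transfer function: T(s) = K_p·G_p(s)/(1 + K_p·G_p(s)) = 53.82/(s + 6.5 + 53.82) = 53.82/(s + 60.32).
Time constant τ = 1/60.32 = 0.01658 s, so the 2% settling time is about 4τ = 0.0663 s.

T_s ≈ 0.0663 s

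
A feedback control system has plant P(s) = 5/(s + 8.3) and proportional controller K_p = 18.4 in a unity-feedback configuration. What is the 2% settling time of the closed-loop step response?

T_s ≈ 0.0399 s

Closed-loop transfer function: T(s) = K_p·P(s)/(1 + K_p·P(s)) = 92/(s + 8.3 + 92) = 92/(s + 100.3).
Time constant τ = 1/100.3 = 0.00997 s, so the 2% settling time is about 4τ = 0.0399 s.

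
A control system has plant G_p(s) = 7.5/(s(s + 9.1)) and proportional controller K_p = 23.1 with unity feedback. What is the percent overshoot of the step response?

From 1 + K_pG_p(s) = 0: s² + 9.1s + 173.2 = 0 ⇒ ω_n = 13.16, ζ = 0.3457.
%OS = 100·exp(−πζ/√(1−ζ²)) = 100·exp(−π·0.3457/√0.8805) = 31.4%.

31.4%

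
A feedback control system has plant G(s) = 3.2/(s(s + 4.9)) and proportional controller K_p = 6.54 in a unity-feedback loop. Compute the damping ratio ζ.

The closed-loop denominator is s(s+4.9) + 6.54·3.2 = s² + 4.9s + 20.93.
So ω_n² = 20.93 ⇒ ω_n = 4.575 rad/s, and ζ = 4.9/(2ω_n) = 0.536.

ζ = 0.536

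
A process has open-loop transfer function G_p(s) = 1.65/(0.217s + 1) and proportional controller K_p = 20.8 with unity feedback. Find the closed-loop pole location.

s = -162.8

Closed loop: T(s) = K_p·G_p/(1+K_p·G_p) = 34.32/(0.217s + 1 + 34.32), with pole at s = −(1 + 34.32)/0.217 = −162.8.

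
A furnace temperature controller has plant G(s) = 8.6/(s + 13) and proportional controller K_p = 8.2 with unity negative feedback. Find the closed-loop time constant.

Closed-loop transfer function: T(s) = K_p·G(s)/(1 + K_p·G(s)) = 70.52/(s + 13 + 70.52) = 70.52/(s + 83.52).
Time constant τ = 1/83.52 = 0.012 s.

τ = 0.012 s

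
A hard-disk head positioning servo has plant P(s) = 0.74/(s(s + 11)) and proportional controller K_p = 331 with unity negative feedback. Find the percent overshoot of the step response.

30.8%

From 1 + K_pP(s) = 0: s² + 11s + 244.9 = 0 ⇒ ω_n = 15.65, ζ = 0.3514.
%OS = 100·exp(−πζ/√(1−ζ²)) = 100·exp(−π·0.3514/√0.8765) = 30.8%.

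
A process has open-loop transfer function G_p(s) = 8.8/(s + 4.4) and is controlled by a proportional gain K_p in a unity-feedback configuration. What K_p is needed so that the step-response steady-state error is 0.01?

Steady-state error for a unit step on this type-0 loop is 1/(1 + K_p·G_p(0)).
G_p(0) = 2. Require 1/(1 + K_p·2) = 0.01, so 1 + 2·K_p = 100.
K_p = (100 − 1)/2 = 49.5.

K_p = 49.5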